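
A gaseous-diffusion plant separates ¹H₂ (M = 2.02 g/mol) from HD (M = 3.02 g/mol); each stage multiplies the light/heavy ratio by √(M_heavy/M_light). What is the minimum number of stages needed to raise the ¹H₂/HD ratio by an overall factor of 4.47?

With α = √(3.02/2.02) per stage, ln α = ½ ln(1.49505) = 0.2011.
Need α^N ≥ 4.47 ⇒ N ≥ ln(4.47) / ln α = 1.497 / 0.2011 = 7.45.
Minimum whole number of stages: N = 8.

8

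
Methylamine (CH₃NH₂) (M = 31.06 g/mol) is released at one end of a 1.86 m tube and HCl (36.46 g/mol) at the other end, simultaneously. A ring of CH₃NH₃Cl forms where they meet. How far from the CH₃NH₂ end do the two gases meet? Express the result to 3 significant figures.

0.967 m

Graham's law gives d_CH₃NH₂/d_HCl = rate_CH₃NH₂/rate_HCl = √(M_HCl/M_CH₃NH₂) = √(36.46/31.06) = 1.083.
With d_CH₃NH₂ + d_HCl = 1.86 m, d_HCl = 1.86/(1 + 1.083) = 0.8928 m.
d_CH₃NH₂ = 1.86 − 0.8928 = 0.967 m.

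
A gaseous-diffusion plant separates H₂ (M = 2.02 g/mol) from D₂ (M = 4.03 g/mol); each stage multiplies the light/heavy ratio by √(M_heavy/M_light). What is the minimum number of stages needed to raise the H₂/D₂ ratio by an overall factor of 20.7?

Per stage α = (4.03/2.02)^(1/2) = 1.99505^0.5, giving ln α = 0.3453.
Need α^N ≥ 20.7 ⇒ N ≥ ln(20.7) / ln α = 3.030 / 0.3453 = 8.77.
So at least 9 stages are needed.

9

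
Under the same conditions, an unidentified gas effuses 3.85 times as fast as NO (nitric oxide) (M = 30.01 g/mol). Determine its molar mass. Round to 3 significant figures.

Using Graham's law: rate_X/rate_NO = √(M_NO/M_X).
3.85 = √(30.01/M_X)
M_X = 30.01 / 3.85² = 30.01 / 14.82 = 2.02 g/mol

2.02 g/mol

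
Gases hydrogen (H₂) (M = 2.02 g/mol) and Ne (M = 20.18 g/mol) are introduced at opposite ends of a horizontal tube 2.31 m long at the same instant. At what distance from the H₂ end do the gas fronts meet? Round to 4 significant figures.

The fronts meet when d_H₂ + d_Ne = L with d_H₂/d_Ne = √(M_Ne/M_H₂) (Graham's law). Here √(M_Ne/M_H₂) = √(20.18/2.02) = 3.161.
With d_H₂ + d_Ne = 2.31 m, d_Ne = 2.31/(1 + 3.161) = 0.5552 m.
d_H₂ = 2.31 − 0.5552 = 1.755 m.

1.755 m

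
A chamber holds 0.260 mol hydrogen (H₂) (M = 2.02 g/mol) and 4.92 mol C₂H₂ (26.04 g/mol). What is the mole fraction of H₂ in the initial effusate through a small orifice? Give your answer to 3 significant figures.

Effusion rate of each component ∝ n_i/√M_i (partial pressure × 1/√M).
x_H₂(eff) = (n_H₂/√M_H₂) / (n_H₂/√M_H₂ + n_C₂H₂/√M_C₂H₂)
= (0.260/√2.02) / (0.260/√2.02 + 4.92/√26.04) = 0.1829/(0.1829 + 0.9642) = 0.159.

0.159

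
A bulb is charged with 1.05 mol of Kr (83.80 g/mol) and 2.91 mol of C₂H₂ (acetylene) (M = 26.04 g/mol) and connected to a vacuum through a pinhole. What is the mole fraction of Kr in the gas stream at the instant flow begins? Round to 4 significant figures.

Effusion rate of each component ∝ n_i/√M_i (partial pressure × 1/√M).
So x_Kr in the escaping gas = (n_Kr/√M_Kr) / Σ(n_i/√M_i)
= (1.05/√83.80) / (1.05/√83.80 + 2.91/√26.04) = 0.1147/(0.1147 + 0.5703) = 0.1675.

0.1675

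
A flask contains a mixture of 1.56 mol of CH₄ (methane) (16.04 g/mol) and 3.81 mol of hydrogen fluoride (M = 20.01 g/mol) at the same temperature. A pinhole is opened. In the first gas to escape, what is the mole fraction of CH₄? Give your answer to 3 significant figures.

Each component's effusion rate ∝ (its partial pressure)·(1/√M) ∝ n_i/√M_i.
Mole fraction of CH₄ in the effusate = (n_CH₄/√M_CH₄) / (n_CH₄/√M_CH₄ + n_HF/√M_HF)
= (1.56/√16.04) / (1.56/√16.04 + 3.81/√20.01) = 0.3895/(0.3895 + 0.8517) = 0.314.

0.314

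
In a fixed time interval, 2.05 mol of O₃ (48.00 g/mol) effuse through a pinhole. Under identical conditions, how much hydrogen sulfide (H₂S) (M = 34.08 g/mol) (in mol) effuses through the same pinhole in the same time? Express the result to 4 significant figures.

By Graham's law, rate_H₂S/rate_O₃ = √(M_O₃/M_H₂S) = √(48.00/34.08) = √1.408 = 1.187.
So the amount for H₂S is 2.05 × 1.187 = 2.433 mol.

2.433 mol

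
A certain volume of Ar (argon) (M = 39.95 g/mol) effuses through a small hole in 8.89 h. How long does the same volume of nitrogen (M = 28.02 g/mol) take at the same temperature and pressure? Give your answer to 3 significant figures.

7.45 h

Since effusion rate ∝ 1/√M, t_N₂/t_Ar = √(M_N₂/M_Ar) = √(28.02/39.95) = √0.7014 = 0.8375.
So the time for N₂ is 8.89 × 0.8375 = 7.45 h.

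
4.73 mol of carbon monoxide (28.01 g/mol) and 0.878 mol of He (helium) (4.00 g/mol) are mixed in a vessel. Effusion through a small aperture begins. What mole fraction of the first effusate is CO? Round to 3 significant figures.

Each component's effusion rate ∝ (its partial pressure)·(1/√M) ∝ n_i/√M_i.
So x_CO in the escaping gas = (n_CO/√M_CO) / Σ(n_i/√M_i)
= (4.73/√28.01) / (4.73/√28.01 + 0.878/√4.00) = 0.8937/(0.8937 + 0.4390) = 0.671.

0.671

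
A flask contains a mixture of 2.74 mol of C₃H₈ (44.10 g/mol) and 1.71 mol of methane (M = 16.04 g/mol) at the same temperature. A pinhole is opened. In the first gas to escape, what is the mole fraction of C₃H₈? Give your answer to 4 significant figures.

Rate_i ∝ x_i/√M_i (Graham's law weighted by mole fraction), so the effusate composition follows n_i/√M_i.
x_C₃H₈(eff) = (n_C₃H₈/√M_C₃H₈) / (n_C₃H₈/√M_C₃H₈ + n_CH₄/√M_CH₄)
= (2.74/√44.10) / (2.74/√44.10 + 1.71/√16.04) = 0.4126/(0.4126 + 0.4270) = 0.4914.

0.4914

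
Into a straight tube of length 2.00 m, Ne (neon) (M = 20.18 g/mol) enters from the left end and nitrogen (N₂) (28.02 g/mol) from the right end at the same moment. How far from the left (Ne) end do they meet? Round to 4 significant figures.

1.082 m

The fronts meet when d_Ne + d_N₂ = L with d_Ne/d_N₂ = √(M_N₂/M_Ne) (Graham's law). Here √(M_N₂/M_Ne) = √(28.02/20.18) = 1.178.
With d_Ne + d_N₂ = 2.00 m, d_N₂ = 2.00/(1 + 1.178) = 0.9181 m.
d_Ne = 2.00 − 0.9181 = 1.082 m.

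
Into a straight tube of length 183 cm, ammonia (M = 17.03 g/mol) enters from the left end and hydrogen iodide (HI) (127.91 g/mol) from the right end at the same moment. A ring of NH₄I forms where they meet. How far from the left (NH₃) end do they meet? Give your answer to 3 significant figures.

134 cm

Graham's law gives d_NH₃/d_HI = rate_NH₃/rate_HI = √(M_HI/M_NH₃) = √(127.91/17.03) = 2.741.
With d_NH₃ + d_HI = 183 cm, d_HI = 183/(1 + 2.741) = 48.92 cm.
d_NH₃ = 183 − 48.92 = 134 cm.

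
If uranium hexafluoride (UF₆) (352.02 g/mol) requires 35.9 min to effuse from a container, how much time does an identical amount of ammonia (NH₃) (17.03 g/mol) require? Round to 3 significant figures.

From Graham's law, t_NH₃/t_UF₆ = √(M_NH₃/M_UF₆) = √(17.03/352.02) = √0.04838 = 0.2199.
So the time for NH₃ is 35.9 × 0.2199 = 7.90 min.

7.90 min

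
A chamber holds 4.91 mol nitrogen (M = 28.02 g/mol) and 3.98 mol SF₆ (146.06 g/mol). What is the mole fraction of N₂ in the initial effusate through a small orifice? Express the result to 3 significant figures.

Effusion rate of each component ∝ n_i/√M_i (partial pressure × 1/√M).
x_N₂(eff) = (n_N₂/√M_N₂) / (n_N₂/√M_N₂ + n_SF₆/√M_SF₆)
= (4.91/√28.02) / (4.91/√28.02 + 3.98/√146.06) = 0.9276/(0.9276 + 0.3293) = 0.738.

0.738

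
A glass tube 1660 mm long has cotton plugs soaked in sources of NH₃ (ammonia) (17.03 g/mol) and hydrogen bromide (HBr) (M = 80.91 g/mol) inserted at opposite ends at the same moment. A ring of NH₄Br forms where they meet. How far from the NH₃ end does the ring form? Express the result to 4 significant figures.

The fronts meet when d_NH₃ + d_HBr = L with d_NH₃/d_HBr = √(M_HBr/M_NH₃) (Graham's law). Here √(M_HBr/M_NH₃) = √(80.91/17.03) = 2.180.
With d_NH₃ + d_HBr = 1660 mm, d_HBr = 1660/(1 + 2.180) = 522.1 mm.
d_NH₃ = 1660 − 522.1 = 1138 mm.

1138 mm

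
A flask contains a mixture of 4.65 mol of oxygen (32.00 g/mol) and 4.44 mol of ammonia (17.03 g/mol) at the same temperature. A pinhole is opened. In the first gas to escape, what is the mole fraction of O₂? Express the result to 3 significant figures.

0.433

The effusion rate of species i is ∝ p_i/√M_i ∝ n_i/√M_i.
Mole fraction of O₂ in the effusate = (n_O₂/√M_O₂) / (n_O₂/√M_O₂ + n_NH₃/√M_NH₃)
= (4.65/√32.00) / (4.65/√32.00 + 4.44/√17.03) = 0.8220/(0.8220 + 1.076) = 0.433.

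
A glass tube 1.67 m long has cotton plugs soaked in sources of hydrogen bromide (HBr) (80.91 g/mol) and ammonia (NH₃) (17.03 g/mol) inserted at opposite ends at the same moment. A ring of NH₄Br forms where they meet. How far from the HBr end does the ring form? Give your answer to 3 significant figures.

0.525 m

In equal time, each gas travels a distance ∝ its rate ∝ 1/√M, so d_HBr/d_NH₃ = √(M_NH₃/M_HBr) = √(17.03/80.91) = 0.4588.
With d_HBr + d_NH₃ = 1.67 m, d_NH₃ = 1.67/(1 + 0.4588) = 1.145 m.
d_HBr = 1.67 − 1.145 = 0.525 m.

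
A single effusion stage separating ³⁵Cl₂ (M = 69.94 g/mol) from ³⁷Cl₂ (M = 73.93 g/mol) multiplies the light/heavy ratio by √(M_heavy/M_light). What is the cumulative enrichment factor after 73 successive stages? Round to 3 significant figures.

7.58

After 73 stages the ratio has grown by (√(73.93/69.94))^73 = (73.93/69.94)^(73/2).
= 1.05705^(73/2) = 7.58.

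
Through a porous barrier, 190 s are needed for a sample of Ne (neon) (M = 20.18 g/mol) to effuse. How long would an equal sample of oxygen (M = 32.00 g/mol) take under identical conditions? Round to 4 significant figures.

Graham's law gives t_O₂/t_Ne = √(M_O₂/M_Ne) = √(32.00/20.18) = √1.586 = 1.259.
So the time for O₂ is 190 × 1.259 = 239.3 s.

239.3 s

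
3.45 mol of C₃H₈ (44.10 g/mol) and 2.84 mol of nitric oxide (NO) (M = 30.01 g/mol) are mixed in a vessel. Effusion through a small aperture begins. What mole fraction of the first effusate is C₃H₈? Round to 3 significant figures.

The effusion rate of species i is ∝ p_i/√M_i ∝ n_i/√M_i.
x_C₃H₈(eff) = (n_C₃H₈/√M_C₃H₈) / (n_C₃H₈/√M_C₃H₈ + n_NO/√M_NO)
= (3.45/√44.10) / (3.45/√44.10 + 2.84/√30.01) = 0.5195/(0.5195 + 0.5184) = 0.501.

0.501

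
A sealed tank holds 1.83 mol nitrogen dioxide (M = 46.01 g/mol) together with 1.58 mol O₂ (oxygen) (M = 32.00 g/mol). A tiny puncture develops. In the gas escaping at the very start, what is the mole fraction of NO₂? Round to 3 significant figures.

0.491

Effusion rate of each component ∝ n_i/√M_i (partial pressure × 1/√M).
Mole fraction of NO₂ in the effusate = (n_NO₂/√M_NO₂) / (n_NO₂/√M_NO₂ + n_O₂/√M_O₂)
= (1.83/√46.01) / (1.83/√46.01 + 1.58/√32.00) = 0.2698/(0.2698 + 0.2793) = 0.491.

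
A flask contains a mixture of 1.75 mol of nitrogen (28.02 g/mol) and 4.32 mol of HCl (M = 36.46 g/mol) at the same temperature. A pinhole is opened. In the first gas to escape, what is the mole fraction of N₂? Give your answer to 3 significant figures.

Rate_i ∝ x_i/√M_i (Graham's law weighted by mole fraction), so the effusate composition follows n_i/√M_i.
x_N₂(eff) = (n_N₂/√M_N₂) / (n_N₂/√M_N₂ + n_HCl/√M_HCl)
= (1.75/√28.02) / (1.75/√28.02 + 4.32/√36.46) = 0.3306/(0.3306 + 0.7154) = 0.316.

0.316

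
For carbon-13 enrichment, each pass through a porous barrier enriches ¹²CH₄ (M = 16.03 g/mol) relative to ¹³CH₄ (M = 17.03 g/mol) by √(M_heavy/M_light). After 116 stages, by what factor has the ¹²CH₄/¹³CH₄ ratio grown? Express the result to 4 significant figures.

33.44

Each stage multiplies the ratio by α = √(17.03/16.03), so after 116 stages the overall factor is α^116 = (17.03/16.03)^(116/2).
= 1.06238^58 = 33.44.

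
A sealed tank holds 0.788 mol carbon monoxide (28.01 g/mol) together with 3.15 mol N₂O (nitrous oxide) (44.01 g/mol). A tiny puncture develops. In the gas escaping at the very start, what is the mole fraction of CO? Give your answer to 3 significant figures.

The effusion rate of species i is ∝ p_i/√M_i ∝ n_i/√M_i.
Mole fraction of CO in the effusate = (n_CO/√M_CO) / (n_CO/√M_CO + n_N₂O/√M_N₂O)
= (0.788/√28.01) / (0.788/√28.01 + 3.15/√44.01) = 0.1489/(0.1489 + 0.4748) = 0.239.

0.239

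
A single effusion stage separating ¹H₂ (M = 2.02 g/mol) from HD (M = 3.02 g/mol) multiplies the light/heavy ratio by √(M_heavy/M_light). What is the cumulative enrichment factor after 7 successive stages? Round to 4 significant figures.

4.086

Each stage multiplies the ratio by α = √(3.02/2.02), so after 7 stages the overall factor is α^7 = (3.02/2.02)^(7/2).
= 1.49505^(7/2) = 4.086.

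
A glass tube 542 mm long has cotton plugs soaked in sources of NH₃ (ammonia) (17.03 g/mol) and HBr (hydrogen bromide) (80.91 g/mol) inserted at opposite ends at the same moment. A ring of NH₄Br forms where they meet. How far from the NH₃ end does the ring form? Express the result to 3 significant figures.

372 mm

Distances travelled in equal time are proportional to diffusion rates, so d_NH₃/d_HBr = √(M_HBr/M_NH₃) = √(80.91/17.03) = 2.180.
With d_NH₃ + d_HBr = 542 mm, d_HBr = 542/(1 + 2.180) = 170.5 mm.
d_NH₃ = 542 − 170.5 = 372 mm.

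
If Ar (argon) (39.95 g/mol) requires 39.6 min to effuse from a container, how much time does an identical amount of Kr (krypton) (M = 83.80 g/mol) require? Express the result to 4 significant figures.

57.35 min

Since effusion rate ∝ 1/√M, t_Kr/t_Ar = √(M_Kr/M_Ar) = √(83.80/39.95) = √2.098 = 1.448.
So the time for Kr is 39.6 × 1.448 = 57.35 min.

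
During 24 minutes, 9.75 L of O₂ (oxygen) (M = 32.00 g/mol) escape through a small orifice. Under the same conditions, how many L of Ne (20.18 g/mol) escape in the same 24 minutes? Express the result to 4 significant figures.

12.28 L

Graham's law gives rate_Ne/rate_O₂ = √(M_O₂/M_Ne) = √(32.00/20.18) = √1.586 = 1.259.
So the volume for Ne is 9.75 × 1.259 = 12.28 L.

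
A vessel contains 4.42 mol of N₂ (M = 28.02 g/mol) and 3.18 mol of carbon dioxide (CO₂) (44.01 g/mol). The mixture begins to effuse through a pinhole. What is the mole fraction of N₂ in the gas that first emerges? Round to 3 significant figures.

Each component's effusion rate ∝ (its partial pressure)·(1/√M) ∝ n_i/√M_i.
So x_N₂ in the escaping gas = (n_N₂/√M_N₂) / Σ(n_i/√M_i)
= (4.42/√28.02) / (4.42/√28.02 + 3.18/√44.01) = 0.8350/(0.8350 + 0.4793) = 0.635.

0.635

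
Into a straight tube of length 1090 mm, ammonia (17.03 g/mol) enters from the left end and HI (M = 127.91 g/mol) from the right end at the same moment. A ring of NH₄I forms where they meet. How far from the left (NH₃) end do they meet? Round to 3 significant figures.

In equal time, each gas travels a distance ∝ its rate ∝ 1/√M, so d_NH₃/d_HI = √(M_HI/M_NH₃) = √(127.91/17.03) = 2.741.
With d_NH₃ + d_HI = 1090 mm, d_HI = 1090/(1 + 2.741) = 291.4 mm.
d_NH₃ = 1090 − 291.4 = 799 mm.

799 mm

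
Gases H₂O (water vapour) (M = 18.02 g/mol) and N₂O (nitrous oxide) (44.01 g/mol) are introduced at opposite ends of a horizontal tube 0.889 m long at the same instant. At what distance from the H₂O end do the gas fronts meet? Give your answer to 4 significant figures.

Distances travelled in equal time are proportional to diffusion rates, so d_H₂O/d_N₂O = √(M_N₂O/M_H₂O) = √(44.01/18.02) = 1.563.
With d_H₂O + d_N₂O = 0.889 m, d_N₂O = 0.889/(1 + 1.563) = 0.3469 m.
d_H₂O = 0.889 − 0.3469 = 0.5421 m.

0.5421 m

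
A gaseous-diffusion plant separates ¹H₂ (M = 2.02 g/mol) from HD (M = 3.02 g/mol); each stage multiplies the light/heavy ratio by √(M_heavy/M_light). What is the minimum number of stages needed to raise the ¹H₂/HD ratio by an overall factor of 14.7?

14

With α = √(3.02/2.02) per stage, ln α = ½ ln(1.49505) = 0.2011.
Need α^N ≥ 14.7 ⇒ N ≥ ln(14.7) / ln α = 2.688 / 0.2011 = 13.37.
So at least 14 stages are needed.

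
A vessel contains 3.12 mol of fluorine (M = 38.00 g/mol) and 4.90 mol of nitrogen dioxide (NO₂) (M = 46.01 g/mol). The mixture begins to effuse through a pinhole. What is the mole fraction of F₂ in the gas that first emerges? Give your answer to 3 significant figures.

0.412

Effusion rate of each component ∝ n_i/√M_i (partial pressure × 1/√M).
So x_F₂ in the escaping gas = (n_F₂/√M_F₂) / Σ(n_i/√M_i)
= (3.12/√38.00) / (3.12/√38.00 + 4.90/√46.01) = 0.5061/(0.5061 + 0.7224) = 0.412.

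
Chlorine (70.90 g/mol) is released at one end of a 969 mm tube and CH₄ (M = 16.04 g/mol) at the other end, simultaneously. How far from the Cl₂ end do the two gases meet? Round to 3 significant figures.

312 mm

Distances travelled in equal time are proportional to diffusion rates, so d_Cl₂/d_CH₄ = √(M_CH₄/M_Cl₂) = √(16.04/70.90) = 0.4756.
With d_Cl₂ + d_CH₄ = 969 mm, d_CH₄ = 969/(1 + 0.4756) = 656.7 mm.
d_Cl₂ = 969 − 656.7 = 312 mm.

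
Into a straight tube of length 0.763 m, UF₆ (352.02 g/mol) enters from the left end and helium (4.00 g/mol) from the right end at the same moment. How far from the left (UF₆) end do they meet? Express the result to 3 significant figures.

0.0735 m

In equal time, each gas travels a distance ∝ its rate ∝ 1/√M, so d_UF₆/d_He = √(M_He/M_UF₆) = √(4.00/352.02) = 0.1066.
With d_UF₆ + d_He = 0.763 m, d_He = 0.763/(1 + 0.1066) = 0.6895 m.
d_UF₆ = 0.763 − 0.6895 = 0.0735 m.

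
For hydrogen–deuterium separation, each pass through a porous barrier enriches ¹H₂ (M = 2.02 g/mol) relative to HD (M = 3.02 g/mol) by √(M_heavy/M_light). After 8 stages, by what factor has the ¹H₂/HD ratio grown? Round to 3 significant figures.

5.00

Each stage multiplies the ratio by α = √(3.02/2.02), so after 8 stages the overall factor is α^8 = (3.02/2.02)^(8/2).
= 1.49505^4 = 5.00.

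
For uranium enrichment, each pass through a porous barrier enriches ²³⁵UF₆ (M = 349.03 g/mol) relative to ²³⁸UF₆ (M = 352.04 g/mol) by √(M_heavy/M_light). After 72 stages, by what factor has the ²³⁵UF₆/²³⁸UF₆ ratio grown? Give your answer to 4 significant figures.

1.362

Each stage multiplies the ratio by α = √(352.04/349.03), so after 72 stages the overall factor is α^72 = (352.04/349.03)^(72/2).
= 1.00862^36 = 1.362.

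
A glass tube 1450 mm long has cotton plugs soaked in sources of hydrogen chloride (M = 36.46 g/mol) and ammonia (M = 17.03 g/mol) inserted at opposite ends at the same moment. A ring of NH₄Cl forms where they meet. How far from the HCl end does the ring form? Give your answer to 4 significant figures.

Distances travelled in equal time are proportional to diffusion rates, so d_HCl/d_NH₃ = √(M_NH₃/M_HCl) = √(17.03/36.46) = 0.6834.
With d_HCl + d_NH₃ = 1450 mm, d_NH₃ = 1450/(1 + 0.6834) = 861.3 mm.
d_HCl = 1450 − 861.3 = 588.7 mm.

588.7 mm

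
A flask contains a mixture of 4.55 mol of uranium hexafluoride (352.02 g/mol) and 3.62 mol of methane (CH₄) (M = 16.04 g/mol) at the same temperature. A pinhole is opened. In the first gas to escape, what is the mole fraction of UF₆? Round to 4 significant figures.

0.2115

Each component's effusion rate ∝ (its partial pressure)·(1/√M) ∝ n_i/√M_i.
Mole fraction of UF₆ in the effusate = (n_UF₆/√M_UF₆) / (n_UF₆/√M_UF₆ + n_CH₄/√M_CH₄)
= (4.55/√352.02) / (4.55/√352.02 + 3.62/√16.04) = 0.2425/(0.2425 + 0.9039) = 0.2115.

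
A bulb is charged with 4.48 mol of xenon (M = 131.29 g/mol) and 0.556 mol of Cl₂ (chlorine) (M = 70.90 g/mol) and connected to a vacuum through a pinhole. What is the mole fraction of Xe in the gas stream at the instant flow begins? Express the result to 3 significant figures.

Rate_i ∝ x_i/√M_i (Graham's law weighted by mole fraction), so the effusate composition follows n_i/√M_i.
x_Xe(eff) = (n_Xe/√M_Xe) / (n_Xe/√M_Xe + n_Cl₂/√M_Cl₂)
= (4.48/√131.29) / (4.48/√131.29 + 0.556/√70.90) = 0.3910/(0.3910 + 0.06603) = 0.856.

0.856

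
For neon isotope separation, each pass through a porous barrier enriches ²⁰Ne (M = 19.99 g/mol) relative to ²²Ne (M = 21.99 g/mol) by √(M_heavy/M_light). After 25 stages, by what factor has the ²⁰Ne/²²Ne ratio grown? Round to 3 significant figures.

The single-stage factor is √(M_heavy/M_light), so 25 stages give [√(21.99/19.99)]^25 = (21.99/19.99)^(25/2).
= 1.10005^(25/2) = 3.29.

3.29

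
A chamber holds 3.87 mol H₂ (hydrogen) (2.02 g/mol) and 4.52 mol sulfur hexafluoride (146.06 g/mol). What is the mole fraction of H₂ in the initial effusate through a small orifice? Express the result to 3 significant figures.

Effusion rate of each component ∝ n_i/√M_i (partial pressure × 1/√M).
x_H₂(eff) = (n_H₂/√M_H₂) / (n_H₂/√M_H₂ + n_SF₆/√M_SF₆)
= (3.87/√2.02) / (3.87/√2.02 + 4.52/√146.06) = 2.723/(2.723 + 0.3740) = 0.879.

0.879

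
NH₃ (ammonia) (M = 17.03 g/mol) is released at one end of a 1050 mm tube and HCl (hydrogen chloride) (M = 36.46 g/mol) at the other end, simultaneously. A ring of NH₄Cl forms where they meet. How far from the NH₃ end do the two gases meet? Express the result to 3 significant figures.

624 mm

Graham's law gives d_NH₃/d_HCl = rate_NH₃/rate_HCl = √(M_HCl/M_NH₃) = √(36.46/17.03) = 1.463.
With d_NH₃ + d_HCl = 1050 mm, d_HCl = 1050/(1 + 1.463) = 426.3 mm.
d_NH₃ = 1050 − 426.3 = 624 mm.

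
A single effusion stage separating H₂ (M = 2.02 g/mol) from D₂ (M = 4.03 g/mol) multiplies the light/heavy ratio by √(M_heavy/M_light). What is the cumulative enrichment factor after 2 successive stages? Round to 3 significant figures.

2.00

Overall factor = α^2 with α = √(4.03/2.02), i.e. (4.03/2.02)^(2/2).
= 1.99505^1 = 2.00.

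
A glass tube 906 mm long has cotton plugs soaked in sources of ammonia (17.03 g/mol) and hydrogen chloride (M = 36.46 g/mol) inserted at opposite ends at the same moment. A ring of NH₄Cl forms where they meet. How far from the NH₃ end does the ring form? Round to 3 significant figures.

In equal time, each gas travels a distance ∝ its rate ∝ 1/√M, so d_NH₃/d_HCl = √(M_HCl/M_NH₃) = √(36.46/17.03) = 1.463.
With d_NH₃ + d_HCl = 906 mm, d_HCl = 906/(1 + 1.463) = 367.8 mm.
d_NH₃ = 906 − 367.8 = 538 mm.

538 mm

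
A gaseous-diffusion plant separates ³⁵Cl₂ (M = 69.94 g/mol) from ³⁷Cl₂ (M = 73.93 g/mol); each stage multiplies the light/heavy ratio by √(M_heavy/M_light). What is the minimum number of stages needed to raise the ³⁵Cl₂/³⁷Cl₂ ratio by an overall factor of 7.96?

Single-stage factor α = √(73.93/69.94), so ln α = ½ ln(1.05705) = 0.02774.
Need α^N ≥ 7.96 ⇒ N ≥ ln(7.96) / ln α = 2.074 / 0.02774 = 74.78.
Rounding up, N = 75 stages.

75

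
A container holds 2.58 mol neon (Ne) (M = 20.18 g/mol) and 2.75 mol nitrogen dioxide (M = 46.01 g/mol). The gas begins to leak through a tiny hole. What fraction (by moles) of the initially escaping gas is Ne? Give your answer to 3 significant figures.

0.586

Effusion rate of each component ∝ n_i/√M_i (partial pressure × 1/√M).
x_Ne(eff) = (n_Ne/√M_Ne) / (n_Ne/√M_Ne + n_NO₂/√M_NO₂)
= (2.58/√20.18) / (2.58/√20.18 + 2.75/√46.01) = 0.5743/(0.5743 + 0.4054) = 0.586.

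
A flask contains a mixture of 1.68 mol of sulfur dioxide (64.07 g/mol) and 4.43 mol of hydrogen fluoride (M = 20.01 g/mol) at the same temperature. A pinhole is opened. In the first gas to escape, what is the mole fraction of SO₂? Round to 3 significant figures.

The effusion rate of species i is ∝ p_i/√M_i ∝ n_i/√M_i.
x_SO₂(eff) = (n_SO₂/√M_SO₂) / (n_SO₂/√M_SO₂ + n_HF/√M_HF)
= (1.68/√64.07) / (1.68/√64.07 + 4.43/√20.01) = 0.2099/(0.2099 + 0.9903) = 0.175.

0.175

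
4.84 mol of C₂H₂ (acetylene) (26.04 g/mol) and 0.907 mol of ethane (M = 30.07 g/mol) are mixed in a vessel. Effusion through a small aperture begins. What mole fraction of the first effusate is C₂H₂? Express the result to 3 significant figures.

0.852

Effusion rate of each component ∝ n_i/√M_i (partial pressure × 1/√M).
So x_C₂H₂ in the escaping gas = (n_C₂H₂/√M_C₂H₂) / Σ(n_i/√M_i)
= (4.84/√26.04) / (4.84/√26.04 + 0.907/√30.07) = 0.9485/(0.9485 + 0.1654) = 0.852.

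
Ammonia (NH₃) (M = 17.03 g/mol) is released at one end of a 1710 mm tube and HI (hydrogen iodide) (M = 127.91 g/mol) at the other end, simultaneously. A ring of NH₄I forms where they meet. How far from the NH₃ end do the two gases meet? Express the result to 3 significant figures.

1250 mm

The fronts meet when d_NH₃ + d_HI = L with d_NH₃/d_HI = √(M_HI/M_NH₃) (Graham's law). Here √(M_HI/M_NH₃) = √(127.91/17.03) = 2.741.
With d_NH₃ + d_HI = 1710 mm, d_HI = 1710/(1 + 2.741) = 457.1 mm.
d_NH₃ = 1710 − 457.1 = 1250 mm.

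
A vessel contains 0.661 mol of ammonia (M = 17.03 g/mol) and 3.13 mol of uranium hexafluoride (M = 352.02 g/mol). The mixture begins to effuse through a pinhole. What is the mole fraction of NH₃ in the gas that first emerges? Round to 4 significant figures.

0.4898

Each component's effusion rate ∝ (its partial pressure)·(1/√M) ∝ n_i/√M_i.
So x_NH₃ in the escaping gas = (n_NH₃/√M_NH₃) / Σ(n_i/√M_i)
= (0.661/√17.03) / (0.661/√17.03 + 3.13/√352.02) = 0.1602/(0.1602 + 0.1668) = 0.4898.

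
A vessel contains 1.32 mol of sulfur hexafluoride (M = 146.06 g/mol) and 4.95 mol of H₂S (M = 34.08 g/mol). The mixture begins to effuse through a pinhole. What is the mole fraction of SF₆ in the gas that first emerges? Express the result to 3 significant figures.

Effusion rate of each component ∝ n_i/√M_i (partial pressure × 1/√M).
Mole fraction of SF₆ in the effusate = (n_SF₆/√M_SF₆) / (n_SF₆/√M_SF₆ + n_H₂S/√M_H₂S)
= (1.32/√146.06) / (1.32/√146.06 + 4.95/√34.08) = 0.1092/(0.1092 + 0.8479) = 0.114.

0.114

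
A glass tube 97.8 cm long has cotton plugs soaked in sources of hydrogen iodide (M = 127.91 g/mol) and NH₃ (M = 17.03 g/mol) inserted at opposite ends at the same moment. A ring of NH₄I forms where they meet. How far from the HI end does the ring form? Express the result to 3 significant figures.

The fronts meet when d_HI + d_NH₃ = L with d_HI/d_NH₃ = √(M_NH₃/M_HI) (Graham's law). Here √(M_NH₃/M_HI) = √(17.03/127.91) = 0.3649.
With d_HI + d_NH₃ = 97.8 cm, d_NH₃ = 97.8/(1 + 0.3649) = 71.65 cm.
d_HI = 97.8 − 71.65 = 26.1 cm.

26.1 cm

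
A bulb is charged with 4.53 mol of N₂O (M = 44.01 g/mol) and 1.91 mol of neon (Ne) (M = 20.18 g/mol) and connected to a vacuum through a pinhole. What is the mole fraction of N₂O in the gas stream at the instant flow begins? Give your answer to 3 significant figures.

0.616

Rate_i ∝ x_i/√M_i (Graham's law weighted by mole fraction), so the effusate composition follows n_i/√M_i.
Mole fraction of N₂O in the effusate = (n_N₂O/√M_N₂O) / (n_N₂O/√M_N₂O + n_Ne/√M_Ne)
= (4.53/√44.01) / (4.53/√44.01 + 1.91/√20.18) = 0.6828/(0.6828 + 0.4252) = 0.616.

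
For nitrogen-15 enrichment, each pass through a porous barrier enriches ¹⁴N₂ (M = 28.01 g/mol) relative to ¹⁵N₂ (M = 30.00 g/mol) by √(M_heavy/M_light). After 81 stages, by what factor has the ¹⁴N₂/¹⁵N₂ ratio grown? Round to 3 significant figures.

Overall factor = α^81 with α = √(30.00/28.01), i.e. (30.00/28.01)^(81/2).
= 1.07105^(81/2) = 16.1.

16.1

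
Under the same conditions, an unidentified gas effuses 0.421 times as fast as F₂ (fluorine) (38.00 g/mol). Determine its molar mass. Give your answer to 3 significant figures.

From Graham's law, rate_X/rate_F₂ = √(M_F₂/M_X).
0.421 = √(38.00/M_X)
M_X = 38.00 / 0.421² = 38.00 / 0.1772 = 214 g/mol

214 g/mol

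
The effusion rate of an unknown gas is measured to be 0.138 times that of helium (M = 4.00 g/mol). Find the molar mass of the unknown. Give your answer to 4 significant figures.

Graham's law gives rate_X/rate_He = √(M_He/M_X).
0.138 = √(4.00/M_X)
M_X = 4.00 / 0.138² = 4.00 / 0.01904 = 210.0 g/mol

210.0 g/mol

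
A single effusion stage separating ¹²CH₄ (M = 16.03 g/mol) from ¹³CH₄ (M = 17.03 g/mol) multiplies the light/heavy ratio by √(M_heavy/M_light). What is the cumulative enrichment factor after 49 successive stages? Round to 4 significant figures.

The single-stage factor is √(M_heavy/M_light), so 49 stages give [√(17.03/16.03)]^49 = (17.03/16.03)^(49/2).
= 1.06238^(49/2) = 4.404.

4.404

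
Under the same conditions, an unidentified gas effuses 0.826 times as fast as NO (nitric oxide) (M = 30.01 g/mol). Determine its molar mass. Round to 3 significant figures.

From Graham's law, rate_X/rate_NO = √(M_NO/M_X).
0.826 = √(30.01/M_X)
M_X = 30.01 / 0.826² = 30.01 / 0.6823 = 44.0 g/mol

44.0 g/mol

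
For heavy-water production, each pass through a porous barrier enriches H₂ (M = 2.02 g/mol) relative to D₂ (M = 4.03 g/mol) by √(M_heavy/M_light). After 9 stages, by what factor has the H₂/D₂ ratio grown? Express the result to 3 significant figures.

After 9 stages the ratio has grown by (√(4.03/2.02))^9 = (4.03/2.02)^(9/2).
= 1.99505^(9/2) = 22.4.

22.4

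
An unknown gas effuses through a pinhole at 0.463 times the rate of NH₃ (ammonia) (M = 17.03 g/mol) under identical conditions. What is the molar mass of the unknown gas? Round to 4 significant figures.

79.44 g/mol

By Graham's law, rate_X/rate_NH₃ = √(M_NH₃/M_X).
0.463 = √(17.03/M_X)
M_X = 17.03 / 0.463² = 17.03 / 0.2144 = 79.44 g/mol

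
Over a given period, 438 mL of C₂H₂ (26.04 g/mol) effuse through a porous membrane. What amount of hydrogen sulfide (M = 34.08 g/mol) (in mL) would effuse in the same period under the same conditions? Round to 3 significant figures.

383 mL

From Graham's law, rate_H₂S/rate_C₂H₂ = √(M_C₂H₂/M_H₂S) = √(26.04/34.08) = √0.7641 = 0.8741.
So the volume for H₂S is 438 × 0.8741 = 383 mL.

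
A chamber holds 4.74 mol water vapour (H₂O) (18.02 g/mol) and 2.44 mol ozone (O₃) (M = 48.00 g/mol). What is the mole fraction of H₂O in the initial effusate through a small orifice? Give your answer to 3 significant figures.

The effusion rate of species i is ∝ p_i/√M_i ∝ n_i/√M_i.
x_H₂O(eff) = (n_H₂O/√M_H₂O) / (n_H₂O/√M_H₂O + n_O₃/√M_O₃)
= (4.74/√18.02) / (4.74/√18.02 + 2.44/√48.00) = 1.117/(1.117 + 0.3522) = 0.760.

0.760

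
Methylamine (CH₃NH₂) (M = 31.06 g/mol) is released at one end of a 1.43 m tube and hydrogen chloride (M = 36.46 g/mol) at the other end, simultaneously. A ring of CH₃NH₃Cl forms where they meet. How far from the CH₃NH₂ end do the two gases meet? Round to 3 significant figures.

0.744 m

In equal time, each gas travels a distance ∝ its rate ∝ 1/√M, so d_CH₃NH₂/d_HCl = √(M_HCl/M_CH₃NH₂) = √(36.46/31.06) = 1.083.
With d_CH₃NH₂ + d_HCl = 1.43 m, d_HCl = 1.43/(1 + 1.083) = 0.6864 m.
d_CH₃NH₂ = 1.43 − 0.6864 = 0.744 m.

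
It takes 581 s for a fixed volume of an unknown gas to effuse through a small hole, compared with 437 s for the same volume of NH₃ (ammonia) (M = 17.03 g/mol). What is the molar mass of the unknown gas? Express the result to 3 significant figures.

Graham's law gives t_X/t_NH₃ = √(M_X/M_NH₃).
581/437 = 1.330 = √(M_X/17.03)
M_X = 17.03 × 1.330² = 17.03 × 1.768 = 30.1 g/mol

30.1 g/mol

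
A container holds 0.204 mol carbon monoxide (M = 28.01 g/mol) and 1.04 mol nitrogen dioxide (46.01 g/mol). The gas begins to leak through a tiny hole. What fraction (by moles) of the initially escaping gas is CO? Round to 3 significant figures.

0.201

Rate_i ∝ x_i/√M_i (Graham's law weighted by mole fraction), so the effusate composition follows n_i/√M_i.
x_CO(eff) = (n_CO/√M_CO) / (n_CO/√M_CO + n_NO₂/√M_NO₂)
= (0.204/√28.01) / (0.204/√28.01 + 1.04/√46.01) = 0.03855/(0.03855 + 0.1533) = 0.201.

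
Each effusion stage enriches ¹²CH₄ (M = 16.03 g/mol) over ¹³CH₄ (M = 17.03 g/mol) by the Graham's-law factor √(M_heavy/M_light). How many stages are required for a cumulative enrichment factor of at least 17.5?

Single-stage factor α = √(17.03/16.03), so ln α = ½ ln(1.06238) = 0.03026.
Need α^N ≥ 17.5 ⇒ N ≥ ln(17.5) / ln α = 2.862 / 0.03026 = 94.60.
So at least 95 stages are needed.

95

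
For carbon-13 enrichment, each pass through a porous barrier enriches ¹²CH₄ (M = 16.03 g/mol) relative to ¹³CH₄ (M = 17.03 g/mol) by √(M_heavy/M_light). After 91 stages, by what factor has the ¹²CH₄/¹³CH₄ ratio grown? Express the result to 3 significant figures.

Each stage multiplies the ratio by α = √(17.03/16.03), so after 91 stages the overall factor is α^91 = (17.03/16.03)^(91/2).
= 1.06238^(91/2) = 15.7.

15.7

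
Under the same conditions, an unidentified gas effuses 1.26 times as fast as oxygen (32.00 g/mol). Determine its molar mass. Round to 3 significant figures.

20.2 g/mol

Graham's law gives rate_X/rate_O₂ = √(M_O₂/M_X).
1.26 = √(32.00/M_X)
M_X = 32.00 / 1.26² = 32.00 / 1.588 = 20.2 g/mol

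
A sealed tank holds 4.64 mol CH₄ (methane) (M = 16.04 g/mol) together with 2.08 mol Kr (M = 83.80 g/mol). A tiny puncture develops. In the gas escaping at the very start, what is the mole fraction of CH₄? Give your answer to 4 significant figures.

0.8360

Each component's effusion rate ∝ (its partial pressure)·(1/√M) ∝ n_i/√M_i.
Mole fraction of CH₄ in the effusate = (n_CH₄/√M_CH₄) / (n_CH₄/√M_CH₄ + n_Kr/√M_Kr)
= (4.64/√16.04) / (4.64/√16.04 + 2.08/√83.80) = 1.159/(1.159 + 0.2272) = 0.8360.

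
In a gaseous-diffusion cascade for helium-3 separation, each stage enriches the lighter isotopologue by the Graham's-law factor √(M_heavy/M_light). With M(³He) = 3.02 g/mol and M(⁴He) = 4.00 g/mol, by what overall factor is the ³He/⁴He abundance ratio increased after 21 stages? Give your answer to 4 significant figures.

19.12

The single-stage factor is √(M_heavy/M_light), so 21 stages give [√(4.00/3.02)]^21 = (4.00/3.02)^(21/2).
= 1.32450^(21/2) = 19.12.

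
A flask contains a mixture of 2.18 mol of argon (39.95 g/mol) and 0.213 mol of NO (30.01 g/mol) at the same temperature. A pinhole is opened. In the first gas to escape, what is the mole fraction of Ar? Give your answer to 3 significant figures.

Each component's effusion rate ∝ (its partial pressure)·(1/√M) ∝ n_i/√M_i.
x_Ar(eff) = (n_Ar/√M_Ar) / (n_Ar/√M_Ar + n_NO/√M_NO)
= (2.18/√39.95) / (2.18/√39.95 + 0.213/√30.01) = 0.3449/(0.3449 + 0.03888) = 0.899.

0.899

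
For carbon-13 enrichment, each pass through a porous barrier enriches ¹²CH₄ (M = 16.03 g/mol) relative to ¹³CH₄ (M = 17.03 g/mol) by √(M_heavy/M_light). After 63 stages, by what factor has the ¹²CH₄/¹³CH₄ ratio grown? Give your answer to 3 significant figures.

Overall factor = α^63 with α = √(17.03/16.03), i.e. (17.03/16.03)^(63/2).
= 1.06238^(63/2) = 6.73.

6.73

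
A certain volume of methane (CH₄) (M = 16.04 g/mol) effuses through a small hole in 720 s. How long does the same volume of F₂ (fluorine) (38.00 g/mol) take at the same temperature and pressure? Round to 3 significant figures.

Using Graham's law: t_F₂/t_CH₄ = √(M_F₂/M_CH₄) = √(38.00/16.04) = √2.369 = 1.539.
So the time for F₂ is 720 × 1.539 = 1110 s.

1110 s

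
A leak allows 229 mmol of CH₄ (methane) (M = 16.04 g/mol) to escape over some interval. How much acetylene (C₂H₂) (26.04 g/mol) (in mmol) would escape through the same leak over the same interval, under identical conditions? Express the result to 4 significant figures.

179.7 mmol

Using Graham's law: rate_C₂H₂/rate_CH₄ = √(M_CH₄/M_C₂H₂) = √(16.04/26.04) = √0.6160 = 0.7848.
So the amount for C₂H₂ is 229 × 0.7848 = 179.7 mmol.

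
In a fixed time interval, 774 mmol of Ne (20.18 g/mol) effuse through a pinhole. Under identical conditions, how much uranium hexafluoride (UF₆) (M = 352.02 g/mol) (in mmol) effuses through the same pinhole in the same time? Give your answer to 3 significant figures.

185 mmol

Using Graham's law: rate_UF₆/rate_Ne = √(M_Ne/M_UF₆) = √(20.18/352.02) = √0.05733 = 0.2394.
So the amount for UF₆ is 774 × 0.2394 = 185 mmol.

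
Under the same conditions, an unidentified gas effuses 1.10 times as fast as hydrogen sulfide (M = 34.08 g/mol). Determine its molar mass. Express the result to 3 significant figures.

From Graham's law, rate_X/rate_H₂S = √(M_H₂S/M_X).
1.10 = √(34.08/M_X)
M_X = 34.08 / 1.10² = 34.08 / 1.210 = 28.2 g/mol

28.2 g/mol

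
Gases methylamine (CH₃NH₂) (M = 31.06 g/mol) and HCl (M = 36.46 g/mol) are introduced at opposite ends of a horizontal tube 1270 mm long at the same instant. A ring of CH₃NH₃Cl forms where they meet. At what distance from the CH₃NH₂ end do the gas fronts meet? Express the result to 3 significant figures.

In equal time, each gas travels a distance ∝ its rate ∝ 1/√M, so d_CH₃NH₂/d_HCl = √(M_HCl/M_CH₃NH₂) = √(36.46/31.06) = 1.083.
With d_CH₃NH₂ + d_HCl = 1270 mm, d_HCl = 1270/(1 + 1.083) = 609.6 mm.
d_CH₃NH₂ = 1270 − 609.6 = 660 mm.

660 mm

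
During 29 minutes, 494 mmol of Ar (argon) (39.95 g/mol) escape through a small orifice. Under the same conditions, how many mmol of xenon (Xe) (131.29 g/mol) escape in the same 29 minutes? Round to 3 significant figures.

Since effusion rate ∝ 1/√M, rate_Xe/rate_Ar = √(M_Ar/M_Xe) = √(39.95/131.29) = √0.3043 = 0.5516.
So the amount for Xe is 494 × 0.5516 = 273 mmol.

273 mmol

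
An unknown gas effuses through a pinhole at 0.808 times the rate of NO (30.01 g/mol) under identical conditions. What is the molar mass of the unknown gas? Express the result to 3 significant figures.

46.0 g/mol

Since effusion rate ∝ 1/√M, rate_X/rate_NO = √(M_NO/M_X).
0.808 = √(30.01/M_X)
M_X = 30.01 / 0.808² = 30.01 / 0.6529 = 46.0 g/mol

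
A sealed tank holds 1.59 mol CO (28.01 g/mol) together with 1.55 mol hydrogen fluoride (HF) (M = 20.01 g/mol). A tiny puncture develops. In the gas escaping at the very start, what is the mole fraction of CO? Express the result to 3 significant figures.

Rate_i ∝ x_i/√M_i (Graham's law weighted by mole fraction), so the effusate composition follows n_i/√M_i.
So x_CO in the escaping gas = (n_CO/√M_CO) / Σ(n_i/√M_i)
= (1.59/√28.01) / (1.59/√28.01 + 1.55/√20.01) = 0.3004/(0.3004 + 0.3465) = 0.464.

0.464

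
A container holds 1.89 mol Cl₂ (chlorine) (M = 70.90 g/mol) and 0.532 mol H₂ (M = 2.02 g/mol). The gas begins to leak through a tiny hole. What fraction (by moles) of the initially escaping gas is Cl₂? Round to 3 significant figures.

The effusion rate of species i is ∝ p_i/√M_i ∝ n_i/√M_i.
x_Cl₂(eff) = (n_Cl₂/√M_Cl₂) / (n_Cl₂/√M_Cl₂ + n_H₂/√M_H₂)
= (1.89/√70.90) / (1.89/√70.90 + 0.532/√2.02) = 0.2245/(0.2245 + 0.3743) = 0.375.

0.375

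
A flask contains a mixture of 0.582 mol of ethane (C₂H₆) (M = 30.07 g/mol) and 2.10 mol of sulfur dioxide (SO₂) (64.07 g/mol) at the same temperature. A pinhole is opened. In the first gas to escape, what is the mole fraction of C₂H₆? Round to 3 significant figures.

0.288

Effusion rate of each component ∝ n_i/√M_i (partial pressure × 1/√M).
x_C₂H₆(eff) = (n_C₂H₆/√M_C₂H₆) / (n_C₂H₆/√M_C₂H₆ + n_SO₂/√M_SO₂)
= (0.582/√30.07) / (0.582/√30.07 + 2.10/√64.07) = 0.1061/(0.1061 + 0.2624) = 0.288.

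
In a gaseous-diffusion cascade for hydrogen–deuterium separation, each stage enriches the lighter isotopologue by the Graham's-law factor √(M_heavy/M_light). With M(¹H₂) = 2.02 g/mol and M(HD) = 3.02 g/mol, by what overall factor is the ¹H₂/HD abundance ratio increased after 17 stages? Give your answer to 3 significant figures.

Each stage multiplies the ratio by α = √(3.02/2.02), so after 17 stages the overall factor is α^17 = (3.02/2.02)^(17/2).
= 1.49505^(17/2) = 30.5.

30.5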